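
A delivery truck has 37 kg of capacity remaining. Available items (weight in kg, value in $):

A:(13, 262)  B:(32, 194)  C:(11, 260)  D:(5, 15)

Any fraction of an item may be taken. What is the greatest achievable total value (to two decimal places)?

600.81

Greedy by value/weight ratio, highest first.
Order: C (260/11=23.64) > A (262/13=20.15) > B (194/32=6.06) > D (15/5=3.00)
Fill: take C (11 @ 260) → take A (13 @ 262) → take 13/32 of B → 78.81; 37/37 used.
Total value = 600.81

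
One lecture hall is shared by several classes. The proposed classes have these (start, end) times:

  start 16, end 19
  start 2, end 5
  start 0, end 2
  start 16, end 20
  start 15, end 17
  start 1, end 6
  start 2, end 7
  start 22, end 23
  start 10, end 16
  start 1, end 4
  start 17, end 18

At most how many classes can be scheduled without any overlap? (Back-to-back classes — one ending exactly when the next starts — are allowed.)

5

Greedy by earliest finish: after sorting by end time, pick each interval compatible with the last pick.
By end time: (0,2), (1,4), (2,5), (1,6), (2,7), (10,16), (15,17), (17,18), (16,19), (16,20), (22,23).
Pick (0,2); next start ≥ 2 → (2,5); next start ≥ 5 → (10,16); next start ≥ 16 → (17,18); next start ≥ 18 → (22,23).
Selected 5 classes.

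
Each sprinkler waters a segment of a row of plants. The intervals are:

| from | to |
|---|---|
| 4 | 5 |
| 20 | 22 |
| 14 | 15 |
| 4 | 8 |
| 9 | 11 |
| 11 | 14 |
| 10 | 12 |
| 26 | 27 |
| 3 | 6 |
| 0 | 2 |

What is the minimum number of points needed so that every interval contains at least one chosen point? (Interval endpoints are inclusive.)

6

Process intervals by earliest right end; each time one isn't hit yet, stab at its right endpoint.
By right end: [0,2]  [4,5]  [3,6]  [4,8]  [9,11]  [10,12]  [11,14]  [14,15]  [20,22]  [26,27]
[0,2] uncovered → point at 2; [4,5] uncovered → point at 5; [9,11] uncovered → point at 11; [14,15] uncovered → point at 15; [20,22] uncovered → point at 22; [26,27] uncovered → point at 27.
Points: 2, 5, 11, 15, 22, 27 (6 total).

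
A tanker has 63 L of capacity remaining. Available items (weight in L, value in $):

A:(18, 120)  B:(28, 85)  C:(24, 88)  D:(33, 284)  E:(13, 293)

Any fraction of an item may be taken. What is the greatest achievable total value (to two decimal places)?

Greedy by value/weight ratio, highest first.
Order: E (293/13=22.54) > D (284/33=8.61) > A (120/18=6.67) > C (88/24=3.67) > B (85/28=3.04)
Fill: take E (13 @ 293) → take D (33 @ 284) → take 17/18 of A → 113.33; 63/63 used.
Total value = 690.33

690.33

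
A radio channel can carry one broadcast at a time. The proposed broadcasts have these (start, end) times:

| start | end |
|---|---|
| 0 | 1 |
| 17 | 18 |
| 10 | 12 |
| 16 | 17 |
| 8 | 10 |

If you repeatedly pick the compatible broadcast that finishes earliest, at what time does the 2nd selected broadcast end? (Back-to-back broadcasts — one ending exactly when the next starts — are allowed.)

By end time: (0,1), (8,10), (10,12), (16,17), (17,18).
Pick (0,1); next start ≥ 1 → (8,10); next start ≥ 10 → (10,12); next start ≥ 12 → (16,17); next start ≥ 17 → (17,18).
Selected: (0,1) (8,10) (10,12) (16,17) (17,18)

10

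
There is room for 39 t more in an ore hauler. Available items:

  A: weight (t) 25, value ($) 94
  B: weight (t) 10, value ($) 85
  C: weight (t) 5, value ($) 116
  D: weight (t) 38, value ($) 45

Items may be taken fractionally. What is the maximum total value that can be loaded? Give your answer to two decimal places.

291.24

Sort by value per unit weight and fill in that order.
Order: C (116/5=23.20) > B (85/10=8.50) > A (94/25=3.76) > D (45/38=1.18)
Fill: take C (5 @ 116) → take B (10 @ 85) → take 24/25 of A → 90.24; 39/39 used.
Total value = 291.24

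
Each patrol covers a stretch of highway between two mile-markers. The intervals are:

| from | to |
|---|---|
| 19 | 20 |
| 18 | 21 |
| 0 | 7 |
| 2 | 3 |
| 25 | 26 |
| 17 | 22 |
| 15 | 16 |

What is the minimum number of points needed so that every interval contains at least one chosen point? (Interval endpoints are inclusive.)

4

Sorted: [2,3] [0,7] [15,16] [19,20] [18,21] [17,22] [25,26]
{[2,3],[0,7]} hit by 3; {[15,16]} hit by 16; {[19,20],[18,21],[17,22]} hit by 20; {[25,26]} hit by 26.
Points: 3, 16, 20, 26 (4 total).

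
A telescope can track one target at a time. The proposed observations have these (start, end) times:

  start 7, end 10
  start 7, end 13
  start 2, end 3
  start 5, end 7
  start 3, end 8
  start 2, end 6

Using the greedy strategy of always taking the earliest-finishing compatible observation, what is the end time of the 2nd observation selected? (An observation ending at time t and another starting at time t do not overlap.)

7

By end time: (2,3), (2,6), (5,7), (3,8), (7,10), (7,13).
Pick (2,3); next start ≥ 3 → (5,7); next start ≥ 7 → (7,10).
Selected: (2,3) (5,7) (7,10)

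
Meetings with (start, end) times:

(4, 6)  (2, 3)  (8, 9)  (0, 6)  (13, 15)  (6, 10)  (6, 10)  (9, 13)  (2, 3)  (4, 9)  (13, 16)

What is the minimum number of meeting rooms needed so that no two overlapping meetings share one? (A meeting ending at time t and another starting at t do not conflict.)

Count concurrent intervals with a sweep; the peak is the room count.
starts: [0, 2, 2, 4, 4, 6, 6, 8, 9, 13, 13]
ends:   [3, 3, 6, 6, 9, 9, 10, 10, 13, 15, 16]
s0→1 s2→2 s2→3 e3→2 e3→1 s4→2 s4→3 e6→2 e6→1 s6→2 s6→3 s8→4  — peak 4.

4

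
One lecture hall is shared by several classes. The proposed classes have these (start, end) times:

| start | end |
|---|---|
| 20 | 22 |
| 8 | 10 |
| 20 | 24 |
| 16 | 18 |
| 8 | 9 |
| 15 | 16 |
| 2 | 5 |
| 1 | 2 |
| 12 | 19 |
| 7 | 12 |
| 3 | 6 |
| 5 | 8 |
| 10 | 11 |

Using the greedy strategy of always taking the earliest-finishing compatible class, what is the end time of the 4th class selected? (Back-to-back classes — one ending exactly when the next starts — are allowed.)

9

By end time: (1,2), (2,5), (3,6), (5,8), (8,9), (8,10), (10,11), (7,12), (15,16), (16,18), (12,19), (20,22), (20,24).
Pick (1,2); next start ≥ 2 → (2,5); next start ≥ 5 → (5,8); next start ≥ 8 → (8,9); next start ≥ 9 → (10,11); next start ≥ 11 → (15,16); next start ≥ 16 → (16,18); next start ≥ 18 → (20,22).
Selected: (1,2) (2,5) (5,8) (8,9) (10,11) (15,16) (16,18) (20,22)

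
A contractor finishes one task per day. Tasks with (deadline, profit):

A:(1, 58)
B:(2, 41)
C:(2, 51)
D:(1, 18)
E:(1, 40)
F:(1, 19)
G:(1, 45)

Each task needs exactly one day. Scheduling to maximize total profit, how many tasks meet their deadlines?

Sort by profit descending; place each in the latest free slot ≤ its deadline.
Profit order: A=58 C=51 G=45 B=41 E=40 F=19 D=18
Assign: A→slot 1, C→slot 2, G skipped, B skipped, E skipped, F skipped, D skipped.
Slots: [1:A] [2:C]
2 of 7 scheduled.

2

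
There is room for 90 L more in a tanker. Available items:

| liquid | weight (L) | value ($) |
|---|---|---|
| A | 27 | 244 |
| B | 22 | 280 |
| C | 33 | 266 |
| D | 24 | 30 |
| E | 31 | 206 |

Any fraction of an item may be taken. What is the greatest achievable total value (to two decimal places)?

Ratios (sorted): B 12.73, A 9.04, C 8.06, E 6.65, D 1.25
take B (22 @ 280); take A (27 @ 244); take C (33 @ 266); take 8/31 of E → 53.16. Capacity used 90/90.
Total value = 843.16

843.16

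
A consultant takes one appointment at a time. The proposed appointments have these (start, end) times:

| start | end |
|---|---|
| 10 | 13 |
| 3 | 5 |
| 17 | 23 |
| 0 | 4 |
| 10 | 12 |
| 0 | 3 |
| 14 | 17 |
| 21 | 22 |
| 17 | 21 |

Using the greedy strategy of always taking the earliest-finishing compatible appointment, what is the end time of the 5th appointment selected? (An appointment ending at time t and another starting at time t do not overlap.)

21

Order by finish time; keep every interval that doesn't clash with the previous kept one.
By end time: (0,3), (0,4), (3,5), (10,12), (10,13), (14,17), (17,21), (21,22), (17,23).
Pick (0,3); next start ≥ 3 → (3,5); next start ≥ 5 → (10,12); next start ≥ 12 → (14,17); next start ≥ 17 → (17,21); next start ≥ 21 → (21,22).
Selected: (0,3) (3,5) (10,12) (14,17) (17,21) (21,22)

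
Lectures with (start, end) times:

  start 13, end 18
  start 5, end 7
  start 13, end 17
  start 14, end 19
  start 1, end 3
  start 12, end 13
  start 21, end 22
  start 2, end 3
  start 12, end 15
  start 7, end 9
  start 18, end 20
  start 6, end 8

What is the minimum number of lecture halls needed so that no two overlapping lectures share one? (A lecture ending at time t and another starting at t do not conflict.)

starts: [1, 2, 5, 6, 7, 12, 12, 13, 13, 14, 18, 21]
ends:   [3, 3, 7, 8, 9, 13, 15, 17, 18, 19, 20, 22]
s1→1 s2→2 e3→1 e3→0 s5→1 s6→2 e7→1 s7→2 e8→1 e9→0 s12→1 s12→2 e13→1 s13→2 s13→3 s14→4  — peak 4.

4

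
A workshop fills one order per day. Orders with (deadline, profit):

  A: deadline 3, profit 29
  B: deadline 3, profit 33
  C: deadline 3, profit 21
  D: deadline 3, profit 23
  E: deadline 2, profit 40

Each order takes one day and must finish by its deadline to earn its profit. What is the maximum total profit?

102

By profit: E(d2,40), B(d3,33), A(d3,29), D(d3,23), C(d3,21)
E→slot 2; B→slot 3; A→slot 1; D skipped; C skipped.
Profit = 29 + 40 + 33 = 102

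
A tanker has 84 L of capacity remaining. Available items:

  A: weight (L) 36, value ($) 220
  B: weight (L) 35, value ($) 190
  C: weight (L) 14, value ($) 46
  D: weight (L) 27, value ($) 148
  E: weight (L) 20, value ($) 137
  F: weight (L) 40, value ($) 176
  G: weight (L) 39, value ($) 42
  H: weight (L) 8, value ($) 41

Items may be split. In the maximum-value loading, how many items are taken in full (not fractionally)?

3

Order: E (137/20=6.85) > A (220/36=6.11) > D (148/27=5.48) > B (190/35=5.43) > H (41/8=5.12) > F (176/40=4.40) > C (46/14=3.29) > G (42/39=1.08)
Fill: take E (20 @ 137) → take A (36 @ 220) → take D (27 @ 148) → take 1/35 of B → 5.43; 84/84 used.
3 item(s) taken whole; one partial (take 1/35 of B).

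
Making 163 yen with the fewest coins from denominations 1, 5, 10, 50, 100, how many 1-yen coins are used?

163 = 1×100 + 1×50 + 1×10 + 3×1
Count of 1: 3

3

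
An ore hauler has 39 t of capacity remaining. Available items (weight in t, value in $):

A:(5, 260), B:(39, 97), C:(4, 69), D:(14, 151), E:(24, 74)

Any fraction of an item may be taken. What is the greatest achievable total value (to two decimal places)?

Ratios (sorted): A 52.00, C 17.25, D 10.79, E 3.08, B 2.49
take A (5 @ 260); take C (4 @ 69); take D (14 @ 151); take 16/24 of E → 49.33. Capacity used 39/39.
Total value = 529.33

529.33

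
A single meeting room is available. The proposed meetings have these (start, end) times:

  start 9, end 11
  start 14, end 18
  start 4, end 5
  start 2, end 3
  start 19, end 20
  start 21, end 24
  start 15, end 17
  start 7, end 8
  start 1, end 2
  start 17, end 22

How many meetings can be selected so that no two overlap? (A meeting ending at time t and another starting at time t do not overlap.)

8

Order by finish time; keep every interval that doesn't clash with the previous kept one.
By end time: (1,2), (2,3), (4,5), (7,8), (9,11), (15,17), (14,18), (19,20), (17,22), (21,24).
Pick (1,2); next start ≥ 2 → (2,3); next start ≥ 3 → (4,5); next start ≥ 5 → (7,8); next start ≥ 8 → (9,11); next start ≥ 11 → (15,17); next start ≥ 17 → (19,20); next start ≥ 20 → (21,24).
Selected 8 meetings.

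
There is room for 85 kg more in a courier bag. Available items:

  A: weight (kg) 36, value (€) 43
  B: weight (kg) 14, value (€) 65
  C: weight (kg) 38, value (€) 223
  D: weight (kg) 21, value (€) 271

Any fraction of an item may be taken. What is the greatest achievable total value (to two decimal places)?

Order: D (271/21=12.90) > C (223/38=5.87) > B (65/14=4.64) > A (43/36=1.19)
Fill: take D (21 @ 271) → take C (38 @ 223) → take B (14 @ 65) → take 12/36 of A → 14.33; 85/85 used.
Total value = 573.33

573.33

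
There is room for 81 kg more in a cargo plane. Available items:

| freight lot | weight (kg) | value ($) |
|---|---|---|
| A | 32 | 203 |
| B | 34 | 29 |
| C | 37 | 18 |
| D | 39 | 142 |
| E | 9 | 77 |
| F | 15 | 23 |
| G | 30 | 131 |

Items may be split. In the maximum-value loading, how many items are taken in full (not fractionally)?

Sort by value per unit weight and fill in that order.
Order: E (77/9=8.56) > A (203/32=6.34) > G (131/30=4.37) > D (142/39=3.64) > F (23/15=1.53) > B (29/34=0.85) > C (18/37=0.49)
Fill: take E (9 @ 77) → take A (32 @ 203) → take G (30 @ 131) → take 10/39 of D → 36.41; 81/81 used.
3 item(s) taken whole; one partial (take 10/39 of D).

3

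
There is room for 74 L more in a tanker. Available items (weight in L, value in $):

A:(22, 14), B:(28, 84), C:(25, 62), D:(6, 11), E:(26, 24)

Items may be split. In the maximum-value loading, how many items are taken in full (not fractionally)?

3

Greedy by value/weight ratio, highest first.
Order: B (84/28=3.00) > C (62/25=2.48) > D (11/6=1.83) > E (24/26=0.92) > A (14/22=0.64)
Fill: take B (28 @ 84) → take C (25 @ 62) → take D (6 @ 11) → take 15/26 of E → 13.85; 74/74 used.
3 item(s) taken whole; one partial (take 15/26 of E).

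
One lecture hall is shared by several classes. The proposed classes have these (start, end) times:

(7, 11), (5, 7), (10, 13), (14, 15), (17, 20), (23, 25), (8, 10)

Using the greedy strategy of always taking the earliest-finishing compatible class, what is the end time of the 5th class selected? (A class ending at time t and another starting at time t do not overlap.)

20

Sorted by end: (5,7)  (8,10)  (7,11)  (10,13)  (14,15)  (17,20)  (23,25)
take (5,7); take (8,10); take (10,13); take (14,15); take (17,20); take (23,25).
Selected: (5,7) (8,10) (10,13) (14,15) (17,20) (23,25)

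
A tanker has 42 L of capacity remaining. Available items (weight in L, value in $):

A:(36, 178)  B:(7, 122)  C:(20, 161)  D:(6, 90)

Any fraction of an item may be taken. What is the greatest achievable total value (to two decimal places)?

417.50

Greedy by value/weight ratio, highest first.
Ratios (sorted): B 17.43, D 15.00, C 8.05, A 4.94
take B (7 @ 122); take D (6 @ 90); take C (20 @ 161); take 9/36 of A → 44.50. Capacity used 42/42.
Total value = 417.50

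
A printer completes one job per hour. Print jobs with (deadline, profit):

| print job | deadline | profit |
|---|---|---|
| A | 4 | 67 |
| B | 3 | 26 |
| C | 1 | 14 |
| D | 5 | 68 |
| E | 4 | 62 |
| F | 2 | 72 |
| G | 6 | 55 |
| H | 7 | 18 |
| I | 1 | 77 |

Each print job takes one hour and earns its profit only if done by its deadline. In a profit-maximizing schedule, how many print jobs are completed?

7

Take jobs in profit order; each goes to the latest open slot no later than its deadline.
Profit order: I=77 F=72 D=68 A=67 E=62 G=55 B=26 H=18 C=14
Assign: I→slot 1, F→slot 2, D→slot 5, A→slot 4, E→slot 3, G→slot 6, B skipped, H→slot 7, C skipped.
Slots: [1:I] [2:F] [3:E] [4:A] [5:D] [6:G] [7:H]
7 of 9 scheduled.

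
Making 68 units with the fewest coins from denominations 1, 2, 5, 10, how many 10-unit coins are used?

6

68 = 6×10 + 1×5 + 1×2 + 1×1
Count of 10: 6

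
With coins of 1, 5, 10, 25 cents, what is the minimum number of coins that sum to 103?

103 = 4×25 + 3×1
Total coins = 4 + 3 = 7

7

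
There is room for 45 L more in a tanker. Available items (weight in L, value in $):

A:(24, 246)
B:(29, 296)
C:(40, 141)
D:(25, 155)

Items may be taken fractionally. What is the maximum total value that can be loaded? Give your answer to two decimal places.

460.34

Order: A (246/24=10.25) > B (296/29=10.21) > D (155/25=6.20) > C (141/40=3.52)
Fill: take A (24 @ 246) → take 21/29 of B → 214.34; 45/45 used.
Total value = 460.34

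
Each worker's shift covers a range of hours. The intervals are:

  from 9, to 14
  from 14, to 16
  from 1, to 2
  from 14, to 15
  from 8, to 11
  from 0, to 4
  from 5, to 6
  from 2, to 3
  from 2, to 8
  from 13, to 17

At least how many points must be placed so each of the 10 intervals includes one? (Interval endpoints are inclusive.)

Sort by right endpoint; whenever an interval is uncovered, place a point at its right end.
Sorted: [1,2] [2,3] [0,4] [5,6] [2,8] [8,11] [9,14] [14,15] [14,16] [13,17]
{[1,2],[2,3],[0,4]} hit by 2; {[5,6],[2,8]} hit by 6; {[8,11],[9,14]} hit by 11; {[14,15],[14,16],[13,17]} hit by 15.
Points: 2, 6, 11, 15 (4 total).

4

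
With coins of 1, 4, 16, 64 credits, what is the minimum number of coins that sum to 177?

6

Use the largest denomination that fits, subtract, and repeat.
177 − 2×64→49 − 3×16→1 − 1×1→0
Total coins = 2 + 3 + 1 = 6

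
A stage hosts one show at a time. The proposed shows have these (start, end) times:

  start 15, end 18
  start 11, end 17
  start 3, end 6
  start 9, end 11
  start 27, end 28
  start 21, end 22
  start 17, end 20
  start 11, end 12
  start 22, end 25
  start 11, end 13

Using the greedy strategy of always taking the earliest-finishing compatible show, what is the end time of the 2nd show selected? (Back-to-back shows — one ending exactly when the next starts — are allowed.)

11

Greedy by earliest finish: after sorting by end time, pick each interval compatible with the last pick.
By end time: (3,6), (9,11), (11,12), (11,13), (11,17), (15,18), (17,20), (21,22), (22,25), (27,28).
Pick (3,6); next start ≥ 6 → (9,11); next start ≥ 11 → (11,12); next start ≥ 12 → (15,18); next start ≥ 18 → (21,22); next start ≥ 22 → (22,25); next start ≥ 25 → (27,28).
Selected: (3,6) (9,11) (11,12) (15,18) (21,22) (22,25) (27,28)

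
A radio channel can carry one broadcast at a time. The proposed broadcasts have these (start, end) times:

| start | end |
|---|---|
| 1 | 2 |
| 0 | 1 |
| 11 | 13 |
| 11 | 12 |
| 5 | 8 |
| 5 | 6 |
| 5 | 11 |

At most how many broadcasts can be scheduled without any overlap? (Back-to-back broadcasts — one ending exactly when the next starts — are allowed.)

4

Sorted by end: (0,1)  (1,2)  (5,6)  (5,8)  (5,11)  (11,12)  (11,13)
take (0,1); take (1,2); take (5,6); skip (5,8); skip (5,11); take (11,12).
Selected 4 broadcasts.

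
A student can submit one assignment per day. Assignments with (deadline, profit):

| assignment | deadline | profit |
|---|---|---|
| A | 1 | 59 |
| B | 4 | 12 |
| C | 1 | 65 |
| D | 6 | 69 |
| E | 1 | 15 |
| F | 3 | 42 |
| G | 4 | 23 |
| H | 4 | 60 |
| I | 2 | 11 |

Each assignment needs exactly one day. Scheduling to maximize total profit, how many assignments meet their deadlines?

5

By profit: D(d6,69), C(d1,65), H(d4,60), A(d1,59), F(d3,42), G(d4,23), E(d1,15), B(d4,12), I(d2,11)
D→slot 6; C→slot 1; H→slot 4; A skipped; F→slot 3; G→slot 2; E skipped; B skipped; I skipped.
5 of 9 scheduled.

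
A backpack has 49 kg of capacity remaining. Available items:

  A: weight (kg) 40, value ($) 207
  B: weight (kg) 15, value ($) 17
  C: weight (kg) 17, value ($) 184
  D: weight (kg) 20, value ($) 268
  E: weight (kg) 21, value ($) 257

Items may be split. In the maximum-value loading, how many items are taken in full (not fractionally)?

2

Sort by value per unit weight and fill in that order.
Order: D (268/20=13.40) > E (257/21=12.24) > C (184/17=10.82) > A (207/40=5.17) > B (17/15=1.13)
Fill: take D (20 @ 268) → take E (21 @ 257) → take 8/17 of C → 86.59; 49/49 used.
2 item(s) taken whole; one partial (take 8/17 of C).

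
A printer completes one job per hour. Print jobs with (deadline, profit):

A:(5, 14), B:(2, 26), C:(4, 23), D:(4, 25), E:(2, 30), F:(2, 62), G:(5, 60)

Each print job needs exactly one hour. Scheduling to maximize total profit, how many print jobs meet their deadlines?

5

Sort by profit descending; place each in the latest free slot ≤ its deadline.
By profit: F(d2,62), G(d5,60), E(d2,30), B(d2,26), D(d4,25), C(d4,23), A(d5,14)
F→slot 2; G→slot 5; E→slot 1; B skipped; D→slot 4; C→slot 3; A skipped.
5 of 7 scheduled.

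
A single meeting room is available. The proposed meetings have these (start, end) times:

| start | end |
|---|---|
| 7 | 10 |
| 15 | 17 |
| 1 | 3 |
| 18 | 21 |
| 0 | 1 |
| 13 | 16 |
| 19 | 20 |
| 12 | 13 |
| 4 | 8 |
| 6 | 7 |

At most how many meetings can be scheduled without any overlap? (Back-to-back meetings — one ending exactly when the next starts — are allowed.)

7

Order by finish time; keep every interval that doesn't clash with the previous kept one.
By end time: (0,1), (1,3), (6,7), (4,8), (7,10), (12,13), (13,16), (15,17), (19,20), (18,21).
Pick (0,1); next start ≥ 1 → (1,3); next start ≥ 3 → (6,7); next start ≥ 7 → (7,10); next start ≥ 10 → (12,13); next start ≥ 13 → (13,16); next start ≥ 16 → (19,20).
Selected 7 meetings.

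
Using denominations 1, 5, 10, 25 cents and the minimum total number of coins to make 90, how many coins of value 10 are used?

90 − 3×25→15 − 1×10→5 − 1×5→0
Count of 10: 1

1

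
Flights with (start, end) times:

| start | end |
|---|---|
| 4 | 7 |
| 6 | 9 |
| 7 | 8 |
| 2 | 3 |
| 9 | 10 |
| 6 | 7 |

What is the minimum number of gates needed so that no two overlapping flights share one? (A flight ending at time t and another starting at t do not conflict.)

3

The answer is the maximum number of intervals overlapping at any instant.
starts: [2, 4, 6, 6, 7, 9]
ends:   [3, 7, 7, 8, 9, 10]
s2→1 e3→0 s4→1 s6→2 s6→3  — peak 3.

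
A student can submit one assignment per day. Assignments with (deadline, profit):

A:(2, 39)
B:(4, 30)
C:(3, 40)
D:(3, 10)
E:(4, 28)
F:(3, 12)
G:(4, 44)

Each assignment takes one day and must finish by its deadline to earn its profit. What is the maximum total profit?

153

Profit order: G=44 C=40 A=39 B=30 E=28 F=12 D=10
Assign: G→slot 4, C→slot 3, A→slot 2, B→slot 1, E skipped, F skipped, D skipped.
Slots: [1:B] [2:A] [3:C] [4:G]
Profit = 30 + 39 + 40 + 44 = 153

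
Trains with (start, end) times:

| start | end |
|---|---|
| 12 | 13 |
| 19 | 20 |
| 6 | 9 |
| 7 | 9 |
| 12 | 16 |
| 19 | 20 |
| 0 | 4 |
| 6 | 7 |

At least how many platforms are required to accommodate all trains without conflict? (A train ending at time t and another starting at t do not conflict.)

Events (time:±→running): 0:+→1 4:-→0 6:+→1 6:+→2 … peak 2.

2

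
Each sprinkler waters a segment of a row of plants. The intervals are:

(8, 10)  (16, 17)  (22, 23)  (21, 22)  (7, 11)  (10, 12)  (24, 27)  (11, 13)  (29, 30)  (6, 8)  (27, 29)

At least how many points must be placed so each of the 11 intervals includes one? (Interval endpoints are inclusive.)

Process intervals by earliest right end; each time one isn't hit yet, stab at its right endpoint.
By right end: [6,8]  [8,10]  [7,11]  [10,12]  [11,13]  [16,17]  [21,22]  [22,23]  [24,27]  [27,29]  [29,30]
[6,8] uncovered → point at 8; [10,12] uncovered → point at 12; [16,17] uncovered → point at 17; [21,22] uncovered → point at 22; [24,27] uncovered → point at 27; [29,30] uncovered → point at 30.
Points: 8, 12, 17, 22, 27, 30 (6 total).

6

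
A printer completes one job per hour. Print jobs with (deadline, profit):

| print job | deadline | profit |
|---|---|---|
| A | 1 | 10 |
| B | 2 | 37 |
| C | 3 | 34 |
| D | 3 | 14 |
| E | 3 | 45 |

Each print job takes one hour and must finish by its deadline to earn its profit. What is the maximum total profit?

116

By profit: E(d3,45), B(d2,37), C(d3,34), D(d3,14), A(d1,10)
E→slot 3; B→slot 2; C→slot 1; D skipped; A skipped.
Profit = 34 + 37 + 45 = 116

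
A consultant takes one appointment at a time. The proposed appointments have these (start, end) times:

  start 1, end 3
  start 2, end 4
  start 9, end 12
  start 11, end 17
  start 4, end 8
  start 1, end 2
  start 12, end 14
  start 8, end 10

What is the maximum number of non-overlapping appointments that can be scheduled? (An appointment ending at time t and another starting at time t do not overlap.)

5

Sort by end time and greedily take each interval whose start is ≥ the last chosen end.
By end time: (1,2), (1,3), (2,4), (4,8), (8,10), (9,12), (12,14), (11,17).
Pick (1,2); next start ≥ 2 → (2,4); next start ≥ 4 → (4,8); next start ≥ 8 → (8,10); next start ≥ 10 → (12,14).
Selected 5 appointments.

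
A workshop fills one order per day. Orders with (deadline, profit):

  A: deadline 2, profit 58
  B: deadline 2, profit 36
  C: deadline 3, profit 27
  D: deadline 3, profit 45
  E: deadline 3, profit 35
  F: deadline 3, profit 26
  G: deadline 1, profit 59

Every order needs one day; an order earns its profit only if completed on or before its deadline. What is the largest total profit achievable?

Sort by profit descending; place each in the latest free slot ≤ its deadline.
Profit order: G=59 A=58 D=45 B=36 E=35 C=27 F=26
Assign: G→slot 1, A→slot 2, D→slot 3, B skipped, E skipped, C skipped, F skipped.
Slots: [1:G] [2:A] [3:D]
Profit = 59 + 58 + 45 = 162

162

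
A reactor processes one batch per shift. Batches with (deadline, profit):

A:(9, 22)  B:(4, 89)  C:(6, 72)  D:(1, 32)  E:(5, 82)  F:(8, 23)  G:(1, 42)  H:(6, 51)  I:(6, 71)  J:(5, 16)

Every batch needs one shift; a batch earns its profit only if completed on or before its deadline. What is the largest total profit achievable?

By profit: B(d4,89), E(d5,82), C(d6,72), I(d6,71), H(d6,51), G(d1,42), D(d1,32), F(d8,23), A(d9,22), J(d5,16)
B→slot 4; E→slot 5; C→slot 6; I→slot 3; H→slot 2; G→slot 1; D skipped; F→slot 8; A→slot 9; J skipped.
Profit = 42 + 51 + 71 + 89 + 82 + 72 + 23 + 22 = 452

452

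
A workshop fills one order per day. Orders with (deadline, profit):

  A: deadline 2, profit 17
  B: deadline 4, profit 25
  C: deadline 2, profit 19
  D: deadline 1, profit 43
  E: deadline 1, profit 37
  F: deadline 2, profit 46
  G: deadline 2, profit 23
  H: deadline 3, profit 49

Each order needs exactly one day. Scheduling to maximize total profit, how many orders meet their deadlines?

4

By profit: H(d3,49), F(d2,46), D(d1,43), E(d1,37), B(d4,25), G(d2,23), C(d2,19), A(d2,17)
H→slot 3; F→slot 2; D→slot 1; E skipped; B→slot 4; G skipped; C skipped; A skipped.
4 of 8 scheduled.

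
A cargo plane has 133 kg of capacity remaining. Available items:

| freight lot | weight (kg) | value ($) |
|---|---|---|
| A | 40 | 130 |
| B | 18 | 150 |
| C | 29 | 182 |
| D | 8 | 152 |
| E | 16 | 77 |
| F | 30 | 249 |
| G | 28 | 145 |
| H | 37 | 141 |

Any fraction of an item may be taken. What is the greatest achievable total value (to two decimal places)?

970.24

Sort by value per unit weight and fill in that order.
Ratios (sorted): D 19.00, B 8.33, F 8.30, C 6.28, G 5.18, E 4.81, H 3.81, A 3.25
take D (8 @ 152); take B (18 @ 150); take F (30 @ 249); take C (29 @ 182); take G (28 @ 145); take E (16 @ 77); take 4/37 of H → 15.24. Capacity used 133/133.
Total value = 970.24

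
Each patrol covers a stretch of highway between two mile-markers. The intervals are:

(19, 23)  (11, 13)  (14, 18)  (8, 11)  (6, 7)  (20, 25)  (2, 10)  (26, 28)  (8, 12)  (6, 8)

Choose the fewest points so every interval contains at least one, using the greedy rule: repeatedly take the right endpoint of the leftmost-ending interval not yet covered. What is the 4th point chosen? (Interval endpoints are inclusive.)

23

Sorted: [6,7] [6,8] [2,10] [8,11] [8,12] [11,13] [14,18] [19,23] [20,25] [26,28]
{[6,7],[6,8],[2,10]} hit by 7; {[8,11],[8,12],[11,13]} hit by 11; {[14,18]} hit by 18; {[19,23],[20,25]} hit by 23; {[26,28]} hit by 28.
Points: 7, 11, 18, 23, 28 (5 total).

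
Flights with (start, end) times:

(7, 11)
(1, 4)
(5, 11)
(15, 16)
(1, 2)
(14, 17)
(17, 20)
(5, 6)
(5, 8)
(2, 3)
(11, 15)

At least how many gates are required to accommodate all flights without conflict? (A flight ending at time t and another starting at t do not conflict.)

The answer is the maximum number of intervals overlapping at any instant.
Events (time:±→running): 1:+→1 1:+→2 2:-→1 2:+→2 3:-→1 4:-→0 5:+→1 5:+→2 5:+→3 … peak 3.

3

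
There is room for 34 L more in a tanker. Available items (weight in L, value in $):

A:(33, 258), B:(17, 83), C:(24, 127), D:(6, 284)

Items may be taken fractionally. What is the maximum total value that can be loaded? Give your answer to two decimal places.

Greedy by value/weight ratio, highest first.
Ratios (sorted): D 47.33, A 7.82, C 5.29, B 4.88
take D (6 @ 284); take 28/33 of A → 218.91. Capacity used 34/34.
Total value = 502.91

502.91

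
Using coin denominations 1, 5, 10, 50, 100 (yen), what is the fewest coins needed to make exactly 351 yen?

5

Use the largest denomination that fits, subtract, and repeat.
351 = 3×100 + 1×50 + 1×1
Total coins = 3 + 1 + 1 = 5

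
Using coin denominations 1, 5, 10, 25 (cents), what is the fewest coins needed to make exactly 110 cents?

5

Use the largest denomination that fits, subtract, and repeat.
110 − 4×25→10 − 1×10→0
Total coins = 4 + 1 = 5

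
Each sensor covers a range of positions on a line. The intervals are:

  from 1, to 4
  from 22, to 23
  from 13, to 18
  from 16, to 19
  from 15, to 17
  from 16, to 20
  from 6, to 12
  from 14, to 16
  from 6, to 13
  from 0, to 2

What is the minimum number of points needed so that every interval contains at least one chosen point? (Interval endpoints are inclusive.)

Sort by right endpoint; whenever an interval is uncovered, place a point at its right end.
By right end: [0,2]  [1,4]  [6,12]  [6,13]  [14,16]  [15,17]  [13,18]  [16,19]  [16,20]  [22,23]
[0,2] uncovered → point at 2; [6,12] uncovered → point at 12; [14,16] uncovered → point at 16; [22,23] uncovered → point at 23.
Points: 2, 12, 16, 23 (4 total).

4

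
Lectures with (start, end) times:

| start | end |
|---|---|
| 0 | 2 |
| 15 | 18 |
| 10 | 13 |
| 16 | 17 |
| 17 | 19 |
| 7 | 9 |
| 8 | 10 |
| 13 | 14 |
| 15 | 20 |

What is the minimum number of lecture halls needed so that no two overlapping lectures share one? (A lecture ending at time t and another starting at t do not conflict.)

3

Events (time:±→running): 0:+→1 2:-→0 7:+→1 8:+→2 9:-→1 10:-→0 10:+→1 13:-→0 13:+→1 14:-→0 15:+→1 15:+→2 16:+→3 … peak 3.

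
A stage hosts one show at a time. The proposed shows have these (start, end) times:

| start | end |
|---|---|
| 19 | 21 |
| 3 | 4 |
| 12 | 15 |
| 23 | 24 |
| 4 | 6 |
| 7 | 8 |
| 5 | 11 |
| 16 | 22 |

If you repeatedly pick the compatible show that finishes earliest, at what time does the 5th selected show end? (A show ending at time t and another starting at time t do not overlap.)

Sort by end time and greedily take each interval whose start is ≥ the last chosen end.
Sorted by end: (3,4)  (4,6)  (7,8)  (5,11)  (12,15)  (19,21)  (16,22)  (23,24)
take (3,4); take (4,6); take (7,8); skip (5,11); take (12,15); take (19,21); skip (16,22); take (23,24).
Selected: (3,4) (4,6) (7,8) (12,15) (19,21) (23,24)

21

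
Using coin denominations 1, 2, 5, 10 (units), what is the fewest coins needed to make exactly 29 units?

5

Greedy: take as many of the largest coin as possible, then repeat with the remainder.
29 = 2×10 + 1×5 + 2×2
Total coins = 2 + 1 + 2 = 5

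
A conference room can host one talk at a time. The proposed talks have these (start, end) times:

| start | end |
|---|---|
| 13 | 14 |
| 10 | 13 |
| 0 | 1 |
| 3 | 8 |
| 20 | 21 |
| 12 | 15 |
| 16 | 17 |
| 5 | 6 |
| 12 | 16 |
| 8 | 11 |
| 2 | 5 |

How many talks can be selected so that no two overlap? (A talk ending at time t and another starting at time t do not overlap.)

Greedy by earliest finish: after sorting by end time, pick each interval compatible with the last pick.
Sorted by end: (0,1)  (2,5)  (5,6)  (3,8)  (8,11)  (10,13)  (13,14)  (12,15)  (12,16)  (16,17)  (20,21)
take (0,1); take (2,5); take (5,6); take (8,11); skip (10,13); take (13,14); skip (12,16); take (16,17); take (20,21).
Selected 7 talks.

7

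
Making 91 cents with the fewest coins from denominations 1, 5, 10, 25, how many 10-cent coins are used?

Greedy: take as many of the largest coin as possible, then repeat with the remainder.
91 = 3×25 + 1×10 + 1×5 + 1×1
Count of 10: 1

1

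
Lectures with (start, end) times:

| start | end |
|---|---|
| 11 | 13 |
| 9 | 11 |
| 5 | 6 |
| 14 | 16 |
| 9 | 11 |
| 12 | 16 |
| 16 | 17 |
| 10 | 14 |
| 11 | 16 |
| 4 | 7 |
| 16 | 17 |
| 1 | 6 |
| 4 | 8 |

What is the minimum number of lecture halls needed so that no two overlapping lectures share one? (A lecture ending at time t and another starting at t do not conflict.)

4

The answer is the maximum number of intervals overlapping at any instant.
Events (time:±→running): 1:+→1 4:+→2 4:+→3 5:+→4 … peak 4.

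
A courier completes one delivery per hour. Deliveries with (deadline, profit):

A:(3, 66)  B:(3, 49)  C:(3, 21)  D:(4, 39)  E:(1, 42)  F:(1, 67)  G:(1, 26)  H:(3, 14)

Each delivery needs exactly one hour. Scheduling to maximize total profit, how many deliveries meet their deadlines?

4

Take jobs in profit order; each goes to the latest open slot no later than its deadline.
By profit: F(d1,67), A(d3,66), B(d3,49), E(d1,42), D(d4,39), G(d1,26), C(d3,21), H(d3,14)
F→slot 1; A→slot 3; B→slot 2; E skipped; D→slot 4; G skipped; C skipped; H skipped.
4 of 8 scheduled.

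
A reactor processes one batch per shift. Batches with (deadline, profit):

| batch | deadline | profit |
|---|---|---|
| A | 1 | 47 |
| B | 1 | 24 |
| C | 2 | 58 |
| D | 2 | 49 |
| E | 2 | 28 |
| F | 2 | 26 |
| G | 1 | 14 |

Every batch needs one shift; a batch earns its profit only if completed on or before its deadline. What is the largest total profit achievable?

By profit: C(d2,58), D(d2,49), A(d1,47), E(d2,28), F(d2,26), B(d1,24), G(d1,14)
C→slot 2; D→slot 1; A skipped; E skipped; F skipped; B skipped; G skipped.
Profit = 49 + 58 = 107

107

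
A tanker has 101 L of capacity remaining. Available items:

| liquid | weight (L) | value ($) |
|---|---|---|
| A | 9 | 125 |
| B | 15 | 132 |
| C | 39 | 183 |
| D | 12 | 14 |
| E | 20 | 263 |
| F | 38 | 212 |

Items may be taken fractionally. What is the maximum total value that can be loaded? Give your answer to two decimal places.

821.15

Order: A (125/9=13.89) > E (263/20=13.15) > B (132/15=8.80) > F (212/38=5.58) > C (183/39=4.69) > D (14/12=1.17)
Fill: take A (9 @ 125) → take E (20 @ 263) → take B (15 @ 132) → take F (38 @ 212) → take 19/39 of C → 89.15; 101/101 used.
Total value = 821.15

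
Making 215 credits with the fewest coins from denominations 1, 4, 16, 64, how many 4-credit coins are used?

Use the largest denomination that fits, subtract, and repeat.
215 − 3×64→23 − 1×16→7 − 1×4→3 − 3×1→0
Count of 4: 1

1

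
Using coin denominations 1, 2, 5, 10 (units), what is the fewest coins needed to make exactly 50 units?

5

Use the largest denomination that fits, subtract, and repeat.
50 − 5×10→0
Total coins = 5 = 5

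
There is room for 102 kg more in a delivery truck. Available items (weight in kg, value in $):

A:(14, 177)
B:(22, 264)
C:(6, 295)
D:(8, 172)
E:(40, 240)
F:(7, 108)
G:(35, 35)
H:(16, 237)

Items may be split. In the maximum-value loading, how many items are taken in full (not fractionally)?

6

Sort by value per unit weight and fill in that order.
Order: C (295/6=49.17) > D (172/8=21.50) > F (108/7=15.43) > H (237/16=14.81) > A (177/14=12.64) > B (264/22=12.00) > E (240/40=6.00) > G (35/35=1.00)
Fill: take C (6 @ 295) → take D (8 @ 172) → take F (7 @ 108) → take H (16 @ 237) → take A (14 @ 177) → take B (22 @ 264) → take 29/40 of E → 174.00; 102/102 used.
6 item(s) taken whole; one partial (take 29/40 of E).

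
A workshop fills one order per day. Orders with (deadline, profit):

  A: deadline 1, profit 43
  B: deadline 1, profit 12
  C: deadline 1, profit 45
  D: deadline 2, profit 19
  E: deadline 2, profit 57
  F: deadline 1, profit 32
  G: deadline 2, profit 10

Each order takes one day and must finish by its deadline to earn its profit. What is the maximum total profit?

102

By profit: E(d2,57), C(d1,45), A(d1,43), F(d1,32), D(d2,19), B(d1,12), G(d2,10)
E→slot 2; C→slot 1; A skipped; F skipped; D skipped; B skipped; G skipped.
Profit = 45 + 57 = 102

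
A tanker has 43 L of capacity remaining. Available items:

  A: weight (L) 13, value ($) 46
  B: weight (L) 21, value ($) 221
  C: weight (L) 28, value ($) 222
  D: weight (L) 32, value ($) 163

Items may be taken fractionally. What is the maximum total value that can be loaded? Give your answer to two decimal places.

Greedy by value/weight ratio, highest first.
Order: B (221/21=10.52) > C (222/28=7.93) > D (163/32=5.09) > A (46/13=3.54)
Fill: take B (21 @ 221) → take 22/28 of C → 174.43; 43/43 used.
Total value = 395.43

395.43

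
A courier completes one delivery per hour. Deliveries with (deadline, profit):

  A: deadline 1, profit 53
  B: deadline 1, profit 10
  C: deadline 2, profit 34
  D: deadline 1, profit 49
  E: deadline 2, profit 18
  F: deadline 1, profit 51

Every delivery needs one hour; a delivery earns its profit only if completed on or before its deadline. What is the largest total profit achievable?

By profit: A(d1,53), F(d1,51), D(d1,49), C(d2,34), E(d2,18), B(d1,10)
A→slot 1; F skipped; D skipped; C→slot 2; E skipped; B skipped.
Profit = 53 + 34 = 87

87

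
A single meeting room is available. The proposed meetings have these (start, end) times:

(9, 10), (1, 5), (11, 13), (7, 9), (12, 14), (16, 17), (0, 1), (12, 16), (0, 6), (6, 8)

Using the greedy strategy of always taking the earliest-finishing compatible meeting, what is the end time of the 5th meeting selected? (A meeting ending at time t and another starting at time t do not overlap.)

Greedy by earliest finish: after sorting by end time, pick each interval compatible with the last pick.
Sorted by end: (0,1)  (1,5)  (0,6)  (6,8)  (7,9)  (9,10)  (11,13)  (12,14)  (12,16)  (16,17)
take (0,1); take (1,5); skip (0,6); take (6,8); take (9,10); take (11,13); skip (12,16); take (16,17).
Selected: (0,1) (1,5) (6,8) (9,10) (11,13) (16,17)

13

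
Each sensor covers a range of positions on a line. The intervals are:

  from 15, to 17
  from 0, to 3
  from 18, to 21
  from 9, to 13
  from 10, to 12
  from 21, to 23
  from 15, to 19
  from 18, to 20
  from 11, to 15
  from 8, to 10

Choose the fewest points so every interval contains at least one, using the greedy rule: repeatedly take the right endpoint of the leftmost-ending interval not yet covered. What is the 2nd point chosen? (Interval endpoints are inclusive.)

Sort by right endpoint; whenever an interval is uncovered, place a point at its right end.
Sorted: [0,3] [8,10] [10,12] [9,13] [11,15] [15,17] [15,19] [18,20] [18,21] [21,23]
{[0,3]} hit by 3; {[8,10],[10,12],[9,13]} hit by 10; {[11,15],[15,17],[15,19]} hit by 15; {[18,20],[18,21]} hit by 20; {[21,23]} hit by 23.
Points: 3, 10, 15, 20, 23 (5 total).

10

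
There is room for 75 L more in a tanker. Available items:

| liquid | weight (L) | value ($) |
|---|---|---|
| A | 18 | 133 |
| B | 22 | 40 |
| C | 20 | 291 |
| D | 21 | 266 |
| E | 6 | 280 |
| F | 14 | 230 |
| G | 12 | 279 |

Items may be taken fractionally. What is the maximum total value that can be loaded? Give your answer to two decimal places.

Ratios (sorted): E 46.67, G 23.25, F 16.43, C 14.55, D 12.67, A 7.39, B 1.82
take E (6 @ 280); take G (12 @ 279); take F (14 @ 230); take C (20 @ 291); take D (21 @ 266); take 2/18 of A → 14.78. Capacity used 75/75.
Total value = 1360.78

1360.78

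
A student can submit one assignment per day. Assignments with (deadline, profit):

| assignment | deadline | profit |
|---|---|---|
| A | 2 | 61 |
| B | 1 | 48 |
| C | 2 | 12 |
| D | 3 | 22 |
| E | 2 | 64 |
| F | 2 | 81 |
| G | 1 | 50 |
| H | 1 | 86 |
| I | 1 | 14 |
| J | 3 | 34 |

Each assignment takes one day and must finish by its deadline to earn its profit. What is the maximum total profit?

201

Sort by profit descending; place each in the latest free slot ≤ its deadline.
Profit order: H=86 F=81 E=64 A=61 G=50 B=48 J=34 D=22 I=14 C=12
Assign: H→slot 1, F→slot 2, E skipped, A skipped, G skipped, B skipped, J→slot 3, D skipped, I skipped, C skipped.
Slots: [1:H] [2:F] [3:J]
Profit = 86 + 81 + 34 = 201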